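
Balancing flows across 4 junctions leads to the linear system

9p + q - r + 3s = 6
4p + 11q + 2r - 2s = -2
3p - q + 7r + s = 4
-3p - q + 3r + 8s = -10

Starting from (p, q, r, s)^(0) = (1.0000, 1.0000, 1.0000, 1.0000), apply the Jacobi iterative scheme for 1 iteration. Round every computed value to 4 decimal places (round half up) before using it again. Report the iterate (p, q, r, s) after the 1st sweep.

(0.3333, -0.5455, 0.1429, -1.1250)

Iteration 1:
  p = (6 - (1)·1.0000 - (-1)·1.0000 - (3)·1.0000) / (9) = 0.3333
  q = (-2 - (4)·1.0000 - (2)·1.0000 - (-2)·1.0000) / (11) = -0.5455
  r = (4 - (3)·1.0000 - (-1)·1.0000 - (1)·1.0000) / (7) = 0.1429
  s = (-10 - (-3)·1.0000 - (-1)·1.0000 - (3)·1.0000) / (8) = -1.1250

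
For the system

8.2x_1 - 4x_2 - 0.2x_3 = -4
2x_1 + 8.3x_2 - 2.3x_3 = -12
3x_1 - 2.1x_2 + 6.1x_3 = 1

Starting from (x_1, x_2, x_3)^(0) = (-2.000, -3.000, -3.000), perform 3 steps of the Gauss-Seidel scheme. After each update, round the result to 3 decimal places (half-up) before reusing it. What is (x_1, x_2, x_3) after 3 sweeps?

Iteration 1:
  x_1 = (-4 - (-4)·-3.000 - (-0.2)·-3.000) / (8.2) = -2.024
  x_2 = (-12 - (2)·-2.024 - (-2.3)·-3.000) / (8.3) = -1.789
  x_3 = (1 - (3)·-2.024 - (-2.1)·-1.789) / (6.1) = 0.543
Iteration 2:
  x_1 = (-4 - (-4)·-1.789 - (-0.2)·0.543) / (8.2) = -1.347
  x_2 = (-12 - (2)·-1.347 - (-2.3)·0.543) / (8.3) = -0.971
  x_3 = (1 - (3)·-1.347 - (-2.1)·-0.971) / (6.1) = 0.492
Iteration 3:
  x_1 = (-4 - (-4)·-0.971 - (-0.2)·0.492) / (8.2) = -0.949
  x_2 = (-12 - (2)·-0.949 - (-2.3)·0.492) / (8.3) = -1.081
  x_3 = (1 - (3)·-0.949 - (-2.1)·-1.081) / (6.1) = 0.259

(-0.949, -1.081, 0.259)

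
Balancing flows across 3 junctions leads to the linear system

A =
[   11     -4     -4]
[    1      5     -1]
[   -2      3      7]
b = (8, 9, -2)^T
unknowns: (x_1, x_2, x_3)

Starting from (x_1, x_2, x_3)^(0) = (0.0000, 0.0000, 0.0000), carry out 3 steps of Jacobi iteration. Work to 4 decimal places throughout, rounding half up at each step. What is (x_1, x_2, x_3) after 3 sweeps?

(0.9993, 1.3746, -0.6052)

Iteration 1:
  x_1 = (8 - (-4)·0.0000 - (-4)·0.0000) / (11) = 0.7273
  x_2 = (9 - (1)·0.0000 - (-1)·0.0000) / (5) = 1.8000
  x_3 = (-2 - (-2)·0.0000 - (3)·0.0000) / (7) = -0.2857
Iteration 2:
  x_1 = (8 - (-4)·1.8000 - (-4)·-0.2857) / (11) = 1.2779
  x_2 = (9 - (1)·0.7273 - (-1)·-0.2857) / (5) = 1.5974
  x_3 = (-2 - (-2)·0.7273 - (3)·1.8000) / (7) = -0.8493
Iteration 3:
  x_1 = (8 - (-4)·1.5974 - (-4)·-0.8493) / (11) = 0.9993
  x_2 = (9 - (1)·1.2779 - (-1)·-0.8493) / (5) = 1.3746
  x_3 = (-2 - (-2)·1.2779 - (3)·1.5974) / (7) = -0.6052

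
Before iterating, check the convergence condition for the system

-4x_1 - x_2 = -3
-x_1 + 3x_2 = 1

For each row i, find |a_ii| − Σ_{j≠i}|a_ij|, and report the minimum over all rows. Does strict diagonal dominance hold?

2

row 1: |-4| − (1) = 3
row 2: |3| − (1) = 2
minimum over rows = 2 → strictly diagonally dominant (convergence guaranteed)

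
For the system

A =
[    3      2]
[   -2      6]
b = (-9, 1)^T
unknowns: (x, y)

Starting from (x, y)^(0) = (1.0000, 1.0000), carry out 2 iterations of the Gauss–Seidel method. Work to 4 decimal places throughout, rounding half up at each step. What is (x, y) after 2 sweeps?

(-2.2963, -0.5988)

Iteration 1:
  x = (-9 - (2)·1.0000) / (3) = -3.6667
  y = (1 - (-2)·-3.6667) / (6) = -1.0556
Iteration 2:
  x = (-9 - (2)·-1.0556) / (3) = -2.2963
  y = (1 - (-2)·-2.2963) / (6) = -0.5988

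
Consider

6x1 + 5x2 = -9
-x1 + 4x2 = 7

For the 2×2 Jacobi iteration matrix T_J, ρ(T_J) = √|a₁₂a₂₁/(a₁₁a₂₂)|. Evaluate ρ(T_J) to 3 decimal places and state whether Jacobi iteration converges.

a₁₂a₂₁/(a₁₁a₂₂) = (5)·(-1) / ((6)·(4)) = -0.208333
ρ = √|-0.208333| = √0.208333 = 0.456
ρ < 1, so Jacobi converges

0.456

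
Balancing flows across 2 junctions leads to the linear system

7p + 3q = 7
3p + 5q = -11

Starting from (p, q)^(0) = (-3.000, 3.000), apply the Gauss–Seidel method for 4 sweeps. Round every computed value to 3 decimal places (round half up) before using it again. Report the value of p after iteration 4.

2.566

Iteration 1:
  p = (7 - (3)·3.000) / (7) = -0.286
  q = (-11 - (3)·-0.286) / (5) = -2.028
Iteration 2:
  p = (7 - (3)·-2.028) / (7) = 1.869
  q = (-11 - (3)·1.869) / (5) = -3.321
Iteration 3:
  p = (7 - (3)·-3.321) / (7) = 2.423
  q = (-11 - (3)·2.423) / (5) = -3.654
Iteration 4:
  p = (7 - (3)·-3.654) / (7) = 2.566
  q = (-11 - (3)·2.566) / (5) = -3.740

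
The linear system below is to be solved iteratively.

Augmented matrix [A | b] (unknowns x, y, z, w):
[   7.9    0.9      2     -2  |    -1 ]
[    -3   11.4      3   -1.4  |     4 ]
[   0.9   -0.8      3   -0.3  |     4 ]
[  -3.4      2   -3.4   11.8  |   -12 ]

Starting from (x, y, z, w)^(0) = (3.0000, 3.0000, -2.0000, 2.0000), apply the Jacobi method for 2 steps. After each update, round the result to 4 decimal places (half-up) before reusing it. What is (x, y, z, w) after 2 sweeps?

Iteration 1:
  x = (-1 - (0.9)·3.0000 - (2)·-2.0000 - (-2)·2.0000) / (7.9) = 0.5443
  y = (4 - (-3)·3.0000 - (3)·-2.0000 - (-1.4)·2.0000) / (11.4) = 1.9123
  z = (4 - (0.9)·3.0000 - (-0.8)·3.0000 - (-0.3)·2.0000) / (3) = 1.4333
  w = (-12 - (-3.4)·3.0000 - (2)·3.0000 - (-3.4)·-2.0000) / (11.8) = -1.2373
Iteration 2:
  x = (-1 - (0.9)·1.9123 - (2)·1.4333 - (-2)·-1.2373) / (7.9) = -1.0205
  y = (4 - (-3)·0.5443 - (3)·1.4333 - (-1.4)·-1.2373) / (11.4) = -0.0350
  z = (4 - (0.9)·0.5443 - (-0.8)·1.9123 - (-0.3)·-1.2373) / (3) = 1.5563
  w = (-12 - (-3.4)·0.5443 - (2)·1.9123 - (-3.4)·1.4333) / (11.8) = -0.7713

(-1.0205, -0.0350, 1.5563, -0.7713)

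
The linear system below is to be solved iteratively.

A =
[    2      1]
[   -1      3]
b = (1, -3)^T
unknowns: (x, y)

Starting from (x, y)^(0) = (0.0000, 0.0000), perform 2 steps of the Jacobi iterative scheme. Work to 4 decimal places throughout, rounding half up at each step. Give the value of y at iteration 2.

-0.8333

Iteration 1:
  x = (1 - (1)·0.0000) / (2) = 0.5000
  y = (-3 - (-1)·0.0000) / (3) = -1.0000
Iteration 2:
  x = (1 - (1)·-1.0000) / (2) = 1.0000
  y = (-3 - (-1)·0.5000) / (3) = -0.8333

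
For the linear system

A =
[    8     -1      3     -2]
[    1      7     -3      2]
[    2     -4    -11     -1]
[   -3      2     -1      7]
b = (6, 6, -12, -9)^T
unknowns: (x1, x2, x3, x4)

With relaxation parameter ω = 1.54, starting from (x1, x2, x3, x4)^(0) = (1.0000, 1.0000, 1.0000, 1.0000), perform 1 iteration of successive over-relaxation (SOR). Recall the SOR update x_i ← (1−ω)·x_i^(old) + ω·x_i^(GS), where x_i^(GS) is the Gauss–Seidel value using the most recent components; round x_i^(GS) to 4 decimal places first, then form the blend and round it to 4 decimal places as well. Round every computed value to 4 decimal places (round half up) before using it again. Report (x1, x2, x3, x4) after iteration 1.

(0.6150, 0.8646, 0.6880, -2.3432)

Iteration 1:
  x1: GS value = (6 - (-1)·1.0000 - (3)·1.0000 - (-2)·1.0000) / (8) = 0.7500;  x1 ← (1−ω)·1.0000 + ω·0.7500 = 0.6150
  x2: GS value = (6 - (1)·0.6150 - (-3)·1.0000 - (2)·1.0000) / (7) = 0.9121;  x2 ← (1−ω)·1.0000 + ω·0.9121 = 0.8646
  x3: GS value = (-12 - (2)·0.6150 - (-4)·0.8646 - (-1)·1.0000) / (-11) = 0.7974;  x3 ← (1−ω)·1.0000 + ω·0.7974 = 0.6880
  x4: GS value = (-9 - (-3)·0.6150 - (2)·0.8646 - (-1)·0.6880) / (7) = -1.1709;  x4 ← (1−ω)·1.0000 + ω·-1.1709 = -2.3432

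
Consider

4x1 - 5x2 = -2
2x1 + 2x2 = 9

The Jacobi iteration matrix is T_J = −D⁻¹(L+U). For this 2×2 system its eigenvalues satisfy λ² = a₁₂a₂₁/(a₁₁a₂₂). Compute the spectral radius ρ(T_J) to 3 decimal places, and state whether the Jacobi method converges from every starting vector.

a₁₂a₂₁/(a₁₁a₂₂) = (-5)·(2) / ((4)·(2)) = -1.250000
ρ = √|-1.250000| = √1.250000 = 1.118
ρ > 1, so Jacobi diverges

1.118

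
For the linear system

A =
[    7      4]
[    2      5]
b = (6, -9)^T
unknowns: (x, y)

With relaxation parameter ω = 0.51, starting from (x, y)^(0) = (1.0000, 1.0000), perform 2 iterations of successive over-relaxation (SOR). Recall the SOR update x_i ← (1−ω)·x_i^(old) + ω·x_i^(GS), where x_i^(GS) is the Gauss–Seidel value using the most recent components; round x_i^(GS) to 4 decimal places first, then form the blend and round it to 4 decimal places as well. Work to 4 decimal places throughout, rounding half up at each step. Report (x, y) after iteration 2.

(0.9112, -1.3772)

Iteration 1:
  x: GS value = (6 - (4)·1.0000) / (7) = 0.2857;  x ← (1−ω)·1.0000 + ω·0.2857 = 0.6357
  y: GS value = (-9 - (2)·0.6357) / (5) = -2.0543;  y ← (1−ω)·1.0000 + ω·-2.0543 = -0.5577
Iteration 2:
  x: GS value = (6 - (4)·-0.5577) / (7) = 1.1758;  x ← (1−ω)·0.6357 + ω·1.1758 = 0.9112
  y: GS value = (-9 - (2)·0.9112) / (5) = -2.1645;  y ← (1−ω)·-0.5577 + ω·-2.1645 = -1.3772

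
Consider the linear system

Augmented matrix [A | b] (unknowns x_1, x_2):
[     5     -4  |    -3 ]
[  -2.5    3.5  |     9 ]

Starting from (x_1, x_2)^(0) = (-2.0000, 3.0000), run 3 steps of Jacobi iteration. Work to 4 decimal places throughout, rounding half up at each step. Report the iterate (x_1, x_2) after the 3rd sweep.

Iteration 1:
  x_1 = (-3 - (-4)·3.0000) / (5) = 1.8000
  x_2 = (9 - (-2.5)·-2.0000) / (3.5) = 1.1429
Iteration 2:
  x_1 = (-3 - (-4)·1.1429) / (5) = 0.3143
  x_2 = (9 - (-2.5)·1.8000) / (3.5) = 3.8571
Iteration 3:
  x_1 = (-3 - (-4)·3.8571) / (5) = 2.4857
  x_2 = (9 - (-2.5)·0.3143) / (3.5) = 2.7959

(2.4857, 2.7959)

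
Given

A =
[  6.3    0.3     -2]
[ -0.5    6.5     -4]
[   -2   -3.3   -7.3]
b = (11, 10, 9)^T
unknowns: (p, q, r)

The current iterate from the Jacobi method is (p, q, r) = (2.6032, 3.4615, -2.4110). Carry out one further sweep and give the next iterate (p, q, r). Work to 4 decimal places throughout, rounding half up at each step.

(0.8158, 0.2550, -3.5109)

One sweep:
  p = (11 - (0.3)·3.4615 - (-2)·-2.4110) / (6.3) = 0.8158
  q = (10 - (-0.5)·2.6032 - (-4)·-2.4110) / (6.5) = 0.2550
  r = (9 - (-2)·2.6032 - (-3.3)·3.4615) / (-7.3) = -3.5109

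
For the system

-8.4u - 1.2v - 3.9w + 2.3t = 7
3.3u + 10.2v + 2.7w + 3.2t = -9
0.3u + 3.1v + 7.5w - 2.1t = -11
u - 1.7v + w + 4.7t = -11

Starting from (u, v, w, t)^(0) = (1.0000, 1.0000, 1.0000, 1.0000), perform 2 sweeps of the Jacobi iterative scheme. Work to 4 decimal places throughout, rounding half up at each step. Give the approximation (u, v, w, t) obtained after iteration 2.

(-0.4753, 0.6835, -1.3557, -2.3886)

Iteration 1:
  u = (7 - (-1.2)·1.0000 - (-3.9)·1.0000 - (2.3)·1.0000) / (-8.4) = -1.1667
  v = (-9 - (3.3)·1.0000 - (2.7)·1.0000 - (3.2)·1.0000) / (10.2) = -1.7843
  w = (-11 - (0.3)·1.0000 - (3.1)·1.0000 - (-2.1)·1.0000) / (7.5) = -1.6400
  t = (-11 - (1)·1.0000 - (-1.7)·1.0000 - (1)·1.0000) / (4.7) = -2.4043
Iteration 2:
  u = (7 - (-1.2)·-1.7843 - (-3.9)·-1.6400 - (2.3)·-2.4043) / (-8.4) = -0.4753
  v = (-9 - (3.3)·-1.1667 - (2.7)·-1.6400 - (3.2)·-2.4043) / (10.2) = 0.6835
  w = (-11 - (0.3)·-1.1667 - (3.1)·-1.7843 - (-2.1)·-2.4043) / (7.5) = -1.3557
  t = (-11 - (1)·-1.1667 - (-1.7)·-1.7843 - (1)·-1.6400) / (4.7) = -2.3886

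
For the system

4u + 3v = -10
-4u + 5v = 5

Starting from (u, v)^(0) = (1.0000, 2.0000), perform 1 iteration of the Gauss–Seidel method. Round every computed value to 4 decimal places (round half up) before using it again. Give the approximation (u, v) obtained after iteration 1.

(-4.0000, -2.2000)

Iteration 1:
  u = (-10 - (3)·2.0000) / (4) = -4.0000
  v = (5 - (-4)·-4.0000) / (5) = -2.2000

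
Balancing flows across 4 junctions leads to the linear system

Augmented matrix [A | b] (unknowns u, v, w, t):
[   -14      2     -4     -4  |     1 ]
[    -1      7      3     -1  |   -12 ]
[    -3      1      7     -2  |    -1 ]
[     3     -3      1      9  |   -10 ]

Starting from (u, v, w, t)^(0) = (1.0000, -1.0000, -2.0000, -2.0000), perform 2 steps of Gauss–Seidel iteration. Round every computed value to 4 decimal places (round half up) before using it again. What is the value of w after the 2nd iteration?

Iteration 1:
  u = (1 - (2)·-1.0000 - (-4)·-2.0000 - (-4)·-2.0000) / (-14) = 0.9286
  v = (-12 - (-1)·0.9286 - (3)·-2.0000 - (-1)·-2.0000) / (7) = -1.0102
  w = (-1 - (-3)·0.9286 - (1)·-1.0102 - (-2)·-2.0000) / (7) = -0.1720
  t = (-10 - (3)·0.9286 - (-3)·-1.0102 - (1)·-0.1720) / (9) = -1.7383
Iteration 2:
  u = (1 - (2)·-1.0102 - (-4)·-0.1720 - (-4)·-1.7383) / (-14) = 0.3301
  v = (-12 - (-1)·0.3301 - (3)·-0.1720 - (-1)·-1.7383) / (7) = -1.8417
  w = (-1 - (-3)·0.3301 - (1)·-1.8417 - (-2)·-1.7383) / (7) = -0.2349
  t = (-10 - (3)·0.3301 - (-3)·-1.8417 - (1)·-0.2349) / (9) = -1.8089

-0.2349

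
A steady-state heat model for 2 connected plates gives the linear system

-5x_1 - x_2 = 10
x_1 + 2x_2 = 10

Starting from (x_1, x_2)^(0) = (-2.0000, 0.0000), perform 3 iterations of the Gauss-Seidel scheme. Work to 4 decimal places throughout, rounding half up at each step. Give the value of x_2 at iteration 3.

Iteration 1:
  x_1 = (10 - (-1)·0.0000) / (-5) = -2.0000
  x_2 = (10 - (1)·-2.0000) / (2) = 6.0000
Iteration 2:
  x_1 = (10 - (-1)·6.0000) / (-5) = -3.2000
  x_2 = (10 - (1)·-3.2000) / (2) = 6.6000
Iteration 3:
  x_1 = (10 - (-1)·6.6000) / (-5) = -3.3200
  x_2 = (10 - (1)·-3.3200) / (2) = 6.6600

6.6600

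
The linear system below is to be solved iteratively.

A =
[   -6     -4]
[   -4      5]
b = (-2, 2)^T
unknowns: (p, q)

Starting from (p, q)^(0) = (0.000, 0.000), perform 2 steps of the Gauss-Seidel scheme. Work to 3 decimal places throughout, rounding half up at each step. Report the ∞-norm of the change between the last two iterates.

Iteration 1:
  p = (-2 - (-4)·0.000) / (-6) = 0.333
  q = (2 - (-4)·0.333) / (5) = 0.666
Iteration 2:
  p = (-2 - (-4)·0.666) / (-6) = -0.111
  q = (2 - (-4)·-0.111) / (5) = 0.311
Change: (-0.444, -0.355) → max |·| = 0.444

0.444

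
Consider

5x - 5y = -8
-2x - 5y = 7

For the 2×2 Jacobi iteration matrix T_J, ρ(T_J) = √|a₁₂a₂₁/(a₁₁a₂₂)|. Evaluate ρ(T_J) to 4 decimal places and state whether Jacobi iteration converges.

a₁₂a₂₁/(a₁₁a₂₂) = (-5)·(-2) / ((5)·(-5)) = -0.400000
ρ = √|-0.400000| = √0.400000 = 0.6325
ρ < 1, so Jacobi converges

0.6325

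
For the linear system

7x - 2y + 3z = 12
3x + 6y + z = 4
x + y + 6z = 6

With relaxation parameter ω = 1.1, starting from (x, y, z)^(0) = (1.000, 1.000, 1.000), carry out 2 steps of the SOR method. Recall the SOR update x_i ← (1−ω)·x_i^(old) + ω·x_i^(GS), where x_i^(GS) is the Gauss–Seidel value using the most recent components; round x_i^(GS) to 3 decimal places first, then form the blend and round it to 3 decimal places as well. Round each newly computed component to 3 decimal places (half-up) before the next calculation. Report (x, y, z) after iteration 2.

(1.214, -0.034, 0.805)

Iteration 1:
  x: GS value = (12 - (-2)·1.000 - (3)·1.000) / (7) = 1.571;  x ← (1−ω)·1.000 + ω·1.571 = 1.628
  y: GS value = (4 - (3)·1.628 - (1)·1.000) / (6) = -0.314;  y ← (1−ω)·1.000 + ω·-0.314 = -0.445
  z: GS value = (6 - (1)·1.628 - (1)·-0.445) / (6) = 0.803;  z ← (1−ω)·1.000 + ω·0.803 = 0.783
Iteration 2:
  x: GS value = (12 - (-2)·-0.445 - (3)·0.783) / (7) = 1.252;  x ← (1−ω)·1.628 + ω·1.252 = 1.214
  y: GS value = (4 - (3)·1.214 - (1)·0.783) / (6) = -0.071;  y ← (1−ω)·-0.445 + ω·-0.071 = -0.034
  z: GS value = (6 - (1)·1.214 - (1)·-0.034) / (6) = 0.803;  z ← (1−ω)·0.783 + ω·0.803 = 0.805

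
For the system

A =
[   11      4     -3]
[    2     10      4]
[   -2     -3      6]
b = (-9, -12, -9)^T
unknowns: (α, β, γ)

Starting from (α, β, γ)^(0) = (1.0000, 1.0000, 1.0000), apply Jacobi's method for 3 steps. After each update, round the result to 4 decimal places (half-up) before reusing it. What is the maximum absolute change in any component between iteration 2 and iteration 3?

0.9366

Iteration 1:
  α = (-9 - (4)·1.0000 - (-3)·1.0000) / (11) = -0.9091
  β = (-12 - (2)·1.0000 - (4)·1.0000) / (10) = -1.8000
  γ = (-9 - (-2)·1.0000 - (-3)·1.0000) / (6) = -0.6667
Iteration 2:
  α = (-9 - (4)·-1.8000 - (-3)·-0.6667) / (11) = -0.3455
  β = (-12 - (2)·-0.9091 - (4)·-0.6667) / (10) = -0.7515
  γ = (-9 - (-2)·-0.9091 - (-3)·-1.8000) / (6) = -2.7030
Iteration 3:
  α = (-9 - (4)·-0.7515 - (-3)·-2.7030) / (11) = -1.2821
  β = (-12 - (2)·-0.3455 - (4)·-2.7030) / (10) = -0.0497
  γ = (-9 - (-2)·-0.3455 - (-3)·-0.7515) / (6) = -1.9909
Change: (-0.9366, 0.7018, 0.7121) → max |·| = 0.9366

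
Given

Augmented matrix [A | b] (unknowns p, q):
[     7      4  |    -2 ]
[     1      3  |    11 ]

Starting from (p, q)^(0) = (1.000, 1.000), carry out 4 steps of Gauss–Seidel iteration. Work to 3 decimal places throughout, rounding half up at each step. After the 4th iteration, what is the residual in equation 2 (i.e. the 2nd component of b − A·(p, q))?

Iteration 1:
  p = (-2 - (4)·1.000) / (7) = -0.857
  q = (11 - (1)·-0.857) / (3) = 3.952
Iteration 2:
  p = (-2 - (4)·3.952) / (7) = -2.544
  q = (11 - (1)·-2.544) / (3) = 4.515
Iteration 3:
  p = (-2 - (4)·4.515) / (7) = -2.866
  q = (11 - (1)·-2.866) / (3) = 4.622
Iteration 4:
  p = (-2 - (4)·4.622) / (7) = -2.927
  q = (11 - (1)·-2.927) / (3) = 4.642
Residual b − A·x = (-0.079, 0.001)

0.001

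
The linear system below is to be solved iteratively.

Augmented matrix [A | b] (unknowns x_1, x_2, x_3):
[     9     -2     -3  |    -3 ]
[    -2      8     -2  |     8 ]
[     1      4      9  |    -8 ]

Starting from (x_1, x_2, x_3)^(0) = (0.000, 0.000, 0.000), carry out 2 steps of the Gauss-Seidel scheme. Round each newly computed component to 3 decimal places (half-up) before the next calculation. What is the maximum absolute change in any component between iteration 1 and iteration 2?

Iteration 1:
  x_1 = (-3 - (-2)·0.000 - (-3)·0.000) / (9) = -0.333
  x_2 = (8 - (-2)·-0.333 - (-2)·0.000) / (8) = 0.917
  x_3 = (-8 - (1)·-0.333 - (4)·0.917) / (9) = -1.259
Iteration 2:
  x_1 = (-3 - (-2)·0.917 - (-3)·-1.259) / (9) = -0.549
  x_2 = (8 - (-2)·-0.549 - (-2)·-1.259) / (8) = 0.548
  x_3 = (-8 - (1)·-0.549 - (4)·0.548) / (9) = -1.071
Change: (-0.216, -0.369, 0.188) → max |·| = 0.369

0.369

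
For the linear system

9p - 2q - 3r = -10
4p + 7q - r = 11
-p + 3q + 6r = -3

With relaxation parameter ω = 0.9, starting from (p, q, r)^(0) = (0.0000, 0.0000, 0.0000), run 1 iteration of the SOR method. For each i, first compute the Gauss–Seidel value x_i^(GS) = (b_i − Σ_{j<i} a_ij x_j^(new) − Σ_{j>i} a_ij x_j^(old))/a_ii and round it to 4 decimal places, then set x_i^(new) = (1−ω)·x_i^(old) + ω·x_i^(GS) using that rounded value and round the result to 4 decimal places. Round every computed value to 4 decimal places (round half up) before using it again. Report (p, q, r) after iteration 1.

(-1.0000, 1.9286, -1.4679)

Iteration 1:
  p: GS value = (-10 - (-2)·0.0000 - (-3)·0.0000) / (9) = -1.1111;  p ← (1−ω)·0.0000 + ω·-1.1111 = -1.0000
  q: GS value = (11 - (4)·-1.0000 - (-1)·0.0000) / (7) = 2.1429;  q ← (1−ω)·0.0000 + ω·2.1429 = 1.9286
  r: GS value = (-3 - (-1)·-1.0000 - (3)·1.9286) / (6) = -1.6310;  r ← (1−ω)·0.0000 + ω·-1.6310 = -1.4679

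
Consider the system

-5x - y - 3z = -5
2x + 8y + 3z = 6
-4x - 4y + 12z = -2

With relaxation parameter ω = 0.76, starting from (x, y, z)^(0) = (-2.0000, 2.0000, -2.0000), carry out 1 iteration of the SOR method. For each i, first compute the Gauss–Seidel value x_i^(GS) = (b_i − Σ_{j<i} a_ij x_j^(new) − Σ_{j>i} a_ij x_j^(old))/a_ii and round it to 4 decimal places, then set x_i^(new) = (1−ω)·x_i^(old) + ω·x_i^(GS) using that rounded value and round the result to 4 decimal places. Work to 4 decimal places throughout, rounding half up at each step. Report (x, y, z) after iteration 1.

(0.8880, 1.4513, -0.0140)

Iteration 1:
  x: GS value = (-5 - (-1)·2.0000 - (-3)·-2.0000) / (-5) = 1.8000;  x ← (1−ω)·-2.0000 + ω·1.8000 = 0.8880
  y: GS value = (6 - (2)·0.8880 - (3)·-2.0000) / (8) = 1.2780;  y ← (1−ω)·2.0000 + ω·1.2780 = 1.4513
  z: GS value = (-2 - (-4)·0.8880 - (-4)·1.4513) / (12) = 0.6131;  z ← (1−ω)·-2.0000 + ω·0.6131 = -0.0140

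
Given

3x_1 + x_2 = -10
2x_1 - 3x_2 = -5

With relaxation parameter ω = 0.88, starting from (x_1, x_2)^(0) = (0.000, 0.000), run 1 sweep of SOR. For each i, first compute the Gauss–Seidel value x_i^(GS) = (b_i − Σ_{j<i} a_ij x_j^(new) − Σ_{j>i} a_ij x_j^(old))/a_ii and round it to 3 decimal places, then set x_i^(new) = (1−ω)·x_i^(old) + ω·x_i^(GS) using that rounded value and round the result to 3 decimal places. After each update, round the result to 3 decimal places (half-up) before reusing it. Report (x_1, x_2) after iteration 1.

(-2.933, -0.254)

Iteration 1:
  x_1: GS value = (-10 - (1)·0.000) / (3) = -3.333;  x_1 ← (1−ω)·0.000 + ω·-3.333 = -2.933
  x_2: GS value = (-5 - (2)·-2.933) / (-3) = -0.289;  x_2 ← (1−ω)·0.000 + ω·-0.289 = -0.254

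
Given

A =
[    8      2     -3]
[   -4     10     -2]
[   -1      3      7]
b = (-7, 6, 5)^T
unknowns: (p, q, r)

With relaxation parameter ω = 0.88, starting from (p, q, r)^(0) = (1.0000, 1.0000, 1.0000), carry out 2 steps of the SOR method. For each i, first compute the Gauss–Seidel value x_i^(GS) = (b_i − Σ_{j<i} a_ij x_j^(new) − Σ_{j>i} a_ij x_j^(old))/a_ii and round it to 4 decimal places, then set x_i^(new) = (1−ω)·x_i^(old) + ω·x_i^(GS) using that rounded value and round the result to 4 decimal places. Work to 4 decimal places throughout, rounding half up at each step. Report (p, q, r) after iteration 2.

Iteration 1:
  p: GS value = (-7 - (2)·1.0000 - (-3)·1.0000) / (8) = -0.7500;  p ← (1−ω)·1.0000 + ω·-0.7500 = -0.5400
  q: GS value = (6 - (-4)·-0.5400 - (-2)·1.0000) / (10) = 0.5840;  q ← (1−ω)·1.0000 + ω·0.5840 = 0.6339
  r: GS value = (5 - (-1)·-0.5400 - (3)·0.6339) / (7) = 0.3655;  r ← (1−ω)·1.0000 + ω·0.3655 = 0.4416
Iteration 2:
  p: GS value = (-7 - (2)·0.6339 - (-3)·0.4416) / (8) = -0.8679;  p ← (1−ω)·-0.5400 + ω·-0.8679 = -0.8286
  q: GS value = (6 - (-4)·-0.8286 - (-2)·0.4416) / (10) = 0.3569;  q ← (1−ω)·0.6339 + ω·0.3569 = 0.3901
  r: GS value = (5 - (-1)·-0.8286 - (3)·0.3901) / (7) = 0.4287;  r ← (1−ω)·0.4416 + ω·0.4287 = 0.4302

(-0.8286, 0.3901, 0.4302)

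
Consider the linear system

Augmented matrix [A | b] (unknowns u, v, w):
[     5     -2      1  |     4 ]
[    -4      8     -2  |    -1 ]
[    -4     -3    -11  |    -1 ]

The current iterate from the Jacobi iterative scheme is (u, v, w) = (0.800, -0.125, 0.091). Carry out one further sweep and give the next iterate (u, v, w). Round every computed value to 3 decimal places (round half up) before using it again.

One sweep:
  u = (4 - (-2)·-0.125 - (1)·0.091) / (5) = 0.732
  v = (-1 - (-4)·0.800 - (-2)·0.091) / (8) = 0.298
  w = (-1 - (-4)·0.800 - (-3)·-0.125) / (-11) = -0.166

(0.732, 0.298, -0.166)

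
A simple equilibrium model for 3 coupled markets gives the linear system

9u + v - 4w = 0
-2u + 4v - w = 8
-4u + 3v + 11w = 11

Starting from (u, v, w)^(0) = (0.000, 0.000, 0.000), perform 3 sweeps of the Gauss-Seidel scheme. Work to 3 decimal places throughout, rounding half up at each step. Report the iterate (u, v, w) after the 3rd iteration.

(-0.048, 2.081, 0.415)

Iteration 1:
  u = (0 - (1)·0.000 - (-4)·0.000) / (9) = 0.000
  v = (8 - (-2)·0.000 - (-1)·0.000) / (4) = 2.000
  w = (11 - (-4)·0.000 - (3)·2.000) / (11) = 0.455
Iteration 2:
  u = (0 - (1)·2.000 - (-4)·0.455) / (9) = -0.020
  v = (8 - (-2)·-0.020 - (-1)·0.455) / (4) = 2.104
  w = (11 - (-4)·-0.020 - (3)·2.104) / (11) = 0.419
Iteration 3:
  u = (0 - (1)·2.104 - (-4)·0.419) / (9) = -0.048
  v = (8 - (-2)·-0.048 - (-1)·0.419) / (4) = 2.081
  w = (11 - (-4)·-0.048 - (3)·2.081) / (11) = 0.415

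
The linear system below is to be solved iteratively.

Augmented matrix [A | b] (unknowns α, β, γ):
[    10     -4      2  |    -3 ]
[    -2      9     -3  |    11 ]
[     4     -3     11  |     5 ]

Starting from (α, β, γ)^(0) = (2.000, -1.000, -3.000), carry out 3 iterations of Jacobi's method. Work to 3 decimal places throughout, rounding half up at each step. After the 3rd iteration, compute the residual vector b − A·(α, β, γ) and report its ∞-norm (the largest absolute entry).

1.742

Iteration 1:
  α = (-3 - (-4)·-1.000 - (2)·-3.000) / (10) = -0.100
  β = (11 - (-2)·2.000 - (-3)·-3.000) / (9) = 0.667
  γ = (5 - (4)·2.000 - (-3)·-1.000) / (11) = -0.545
Iteration 2:
  α = (-3 - (-4)·0.667 - (2)·-0.545) / (10) = 0.076
  β = (11 - (-2)·-0.100 - (-3)·-0.545) / (9) = 1.018
  γ = (5 - (4)·-0.100 - (-3)·0.667) / (11) = 0.673
Iteration 3:
  α = (-3 - (-4)·1.018 - (2)·0.673) / (10) = -0.027
  β = (11 - (-2)·0.076 - (-3)·0.673) / (9) = 1.463
  γ = (5 - (4)·0.076 - (-3)·1.018) / (11) = 0.705
Residual b − A·x = (1.712, -0.106, 1.742); ∞-norm = 1.742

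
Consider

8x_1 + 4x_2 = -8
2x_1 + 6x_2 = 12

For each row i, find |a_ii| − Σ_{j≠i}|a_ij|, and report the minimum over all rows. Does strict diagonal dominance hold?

row 1: |8| − (4) = 4
row 2: |6| − (2) = 4
minimum over rows = 4 → strictly diagonally dominant (convergence guaranteed)

4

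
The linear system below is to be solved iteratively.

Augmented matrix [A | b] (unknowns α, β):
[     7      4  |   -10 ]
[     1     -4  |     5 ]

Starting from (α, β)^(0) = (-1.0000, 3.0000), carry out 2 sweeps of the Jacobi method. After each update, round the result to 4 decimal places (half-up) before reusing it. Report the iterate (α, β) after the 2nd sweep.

(-0.5714, -2.0357)

Iteration 1:
  α = (-10 - (4)·3.0000) / (7) = -3.1429
  β = (5 - (1)·-1.0000) / (-4) = -1.5000
Iteration 2:
  α = (-10 - (4)·-1.5000) / (7) = -0.5714
  β = (5 - (1)·-3.1429) / (-4) = -2.0357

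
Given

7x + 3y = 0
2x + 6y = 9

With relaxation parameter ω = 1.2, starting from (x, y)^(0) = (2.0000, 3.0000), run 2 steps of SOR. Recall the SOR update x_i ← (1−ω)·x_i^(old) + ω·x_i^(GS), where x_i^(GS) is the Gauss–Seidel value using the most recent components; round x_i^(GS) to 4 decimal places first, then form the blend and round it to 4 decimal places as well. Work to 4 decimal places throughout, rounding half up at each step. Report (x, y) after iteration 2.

(-0.6282, 1.6559)

Iteration 1:
  x: GS value = (0 - (3)·3.0000) / (7) = -1.2857;  x ← (1−ω)·2.0000 + ω·-1.2857 = -1.9428
  y: GS value = (9 - (2)·-1.9428) / (6) = 2.1476;  y ← (1−ω)·3.0000 + ω·2.1476 = 1.9771
Iteration 2:
  x: GS value = (0 - (3)·1.9771) / (7) = -0.8473;  x ← (1−ω)·-1.9428 + ω·-0.8473 = -0.6282
  y: GS value = (9 - (2)·-0.6282) / (6) = 1.7094;  y ← (1−ω)·1.9771 + ω·1.7094 = 1.6559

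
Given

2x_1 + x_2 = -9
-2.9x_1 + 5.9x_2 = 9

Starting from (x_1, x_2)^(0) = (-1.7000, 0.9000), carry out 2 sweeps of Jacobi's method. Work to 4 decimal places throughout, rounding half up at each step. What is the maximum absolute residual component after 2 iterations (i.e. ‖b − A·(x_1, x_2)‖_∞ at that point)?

Iteration 1:
  x_1 = (-9 - (1)·0.9000) / (2) = -4.9500
  x_2 = (9 - (-2.9)·-1.7000) / (5.9) = 0.6898
Iteration 2:
  x_1 = (-9 - (1)·0.6898) / (2) = -4.8449
  x_2 = (9 - (-2.9)·-4.9500) / (5.9) = -0.9076
Residual b − A·x = (1.5974, 0.3046); ∞-norm = 1.5974

1.5974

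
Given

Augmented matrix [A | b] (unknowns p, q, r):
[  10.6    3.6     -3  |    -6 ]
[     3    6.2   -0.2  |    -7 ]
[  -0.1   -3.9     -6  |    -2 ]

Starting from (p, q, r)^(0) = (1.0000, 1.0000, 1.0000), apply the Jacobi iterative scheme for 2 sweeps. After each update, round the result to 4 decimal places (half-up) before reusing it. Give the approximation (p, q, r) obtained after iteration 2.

(-0.1236, -0.8385, 1.3711)

Iteration 1:
  p = (-6 - (3.6)·1.0000 - (-3)·1.0000) / (10.6) = -0.6226
  q = (-7 - (3)·1.0000 - (-0.2)·1.0000) / (6.2) = -1.5806
  r = (-2 - (-0.1)·1.0000 - (-3.9)·1.0000) / (-6) = -0.3333
Iteration 2:
  p = (-6 - (3.6)·-1.5806 - (-3)·-0.3333) / (10.6) = -0.1236
  q = (-7 - (3)·-0.6226 - (-0.2)·-0.3333) / (6.2) = -0.8385
  r = (-2 - (-0.1)·-0.6226 - (-3.9)·-1.5806) / (-6) = 1.3711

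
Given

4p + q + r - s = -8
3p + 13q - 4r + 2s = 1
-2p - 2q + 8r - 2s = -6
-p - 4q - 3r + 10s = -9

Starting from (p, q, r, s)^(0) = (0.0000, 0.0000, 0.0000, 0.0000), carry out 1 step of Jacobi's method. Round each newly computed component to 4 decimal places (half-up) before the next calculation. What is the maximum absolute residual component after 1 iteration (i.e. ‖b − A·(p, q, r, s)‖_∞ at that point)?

Iteration 1:
  p = (-8 - (1)·0.0000 - (1)·0.0000 - (-1)·0.0000) / (4) = -2.0000
  q = (1 - (3)·0.0000 - (-4)·0.0000 - (2)·0.0000) / (13) = 0.0769
  r = (-6 - (-2)·0.0000 - (-2)·0.0000 - (-2)·0.0000) / (8) = -0.7500
  s = (-9 - (-1)·0.0000 - (-4)·0.0000 - (-3)·0.0000) / (10) = -0.9000
Residual b − A·x = (-0.2269, 4.8003, -5.6462, -3.9424); ∞-norm = 5.6462

5.6462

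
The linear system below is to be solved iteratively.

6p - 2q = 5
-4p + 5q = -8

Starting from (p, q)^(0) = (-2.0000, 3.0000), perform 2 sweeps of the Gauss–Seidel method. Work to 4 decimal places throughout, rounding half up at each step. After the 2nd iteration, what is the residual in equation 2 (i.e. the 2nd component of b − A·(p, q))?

0.0001

Iteration 1:
  p = (5 - (-2)·3.0000) / (6) = 1.8333
  q = (-8 - (-4)·1.8333) / (5) = -0.1334
Iteration 2:
  p = (5 - (-2)·-0.1334) / (6) = 0.7889
  q = (-8 - (-4)·0.7889) / (5) = -0.9689
Residual b − A·x = (-1.6712, 0.0001)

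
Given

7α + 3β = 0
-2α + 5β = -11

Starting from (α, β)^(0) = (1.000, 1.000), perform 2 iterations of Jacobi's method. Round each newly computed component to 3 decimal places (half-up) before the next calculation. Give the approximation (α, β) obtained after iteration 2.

Iteration 1:
  α = (0 - (3)·1.000) / (7) = -0.429
  β = (-11 - (-2)·1.000) / (5) = -1.800
Iteration 2:
  α = (0 - (3)·-1.800) / (7) = 0.771
  β = (-11 - (-2)·-0.429) / (5) = -2.372

(0.771, -2.372)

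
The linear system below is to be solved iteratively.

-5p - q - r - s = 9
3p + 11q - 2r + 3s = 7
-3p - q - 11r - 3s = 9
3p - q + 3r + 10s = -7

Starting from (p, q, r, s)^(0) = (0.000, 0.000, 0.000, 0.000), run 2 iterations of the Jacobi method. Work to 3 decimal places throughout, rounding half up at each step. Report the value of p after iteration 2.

Iteration 1:
  p = (9 - (-1)·0.000 - (-1)·0.000 - (-1)·0.000) / (-5) = -1.800
  q = (7 - (3)·0.000 - (-2)·0.000 - (3)·0.000) / (11) = 0.636
  r = (9 - (-3)·0.000 - (-1)·0.000 - (-3)·0.000) / (-11) = -0.818
  s = (-7 - (3)·0.000 - (-1)·0.000 - (3)·0.000) / (10) = -0.700
Iteration 2:
  p = (9 - (-1)·0.636 - (-1)·-0.818 - (-1)·-0.700) / (-5) = -1.624
  q = (7 - (3)·-1.800 - (-2)·-0.818 - (3)·-0.700) / (11) = 1.169
  r = (9 - (-3)·-1.800 - (-1)·0.636 - (-3)·-0.700) / (-11) = -0.194
  s = (-7 - (3)·-1.800 - (-1)·0.636 - (3)·-0.818) / (10) = 0.149

-1.624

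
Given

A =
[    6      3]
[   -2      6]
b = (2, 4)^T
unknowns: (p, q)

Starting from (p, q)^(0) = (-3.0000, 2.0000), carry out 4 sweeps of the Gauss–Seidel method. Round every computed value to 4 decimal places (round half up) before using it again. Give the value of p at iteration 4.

Iteration 1:
  p = (2 - (3)·2.0000) / (6) = -0.6667
  q = (4 - (-2)·-0.6667) / (6) = 0.4444
Iteration 2:
  p = (2 - (3)·0.4444) / (6) = 0.1111
  q = (4 - (-2)·0.1111) / (6) = 0.7037
Iteration 3:
  p = (2 - (3)·0.7037) / (6) = -0.0185
  q = (4 - (-2)·-0.0185) / (6) = 0.6605
Iteration 4:
  p = (2 - (3)·0.6605) / (6) = 0.0031
  q = (4 - (-2)·0.0031) / (6) = 0.6677

0.0031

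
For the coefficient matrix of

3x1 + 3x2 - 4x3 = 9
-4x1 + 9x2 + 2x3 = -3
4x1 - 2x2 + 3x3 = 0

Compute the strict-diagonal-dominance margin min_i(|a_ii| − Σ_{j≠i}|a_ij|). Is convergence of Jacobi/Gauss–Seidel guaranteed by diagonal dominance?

-4

row 1: |3| − (3+4) = -4
row 2: |9| − (4+2) = 3
row 3: |3| − (4+2) = -3
minimum over rows = -4 → not strictly diagonally dominant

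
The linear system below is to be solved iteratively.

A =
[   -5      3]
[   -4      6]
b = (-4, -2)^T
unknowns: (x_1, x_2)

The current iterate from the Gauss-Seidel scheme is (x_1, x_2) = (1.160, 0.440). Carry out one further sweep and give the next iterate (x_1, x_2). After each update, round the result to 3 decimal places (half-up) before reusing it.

(1.064, 0.376)

One sweep:
  x_1 = (-4 - (3)·0.440) / (-5) = 1.064
  x_2 = (-2 - (-4)·1.064) / (6) = 0.376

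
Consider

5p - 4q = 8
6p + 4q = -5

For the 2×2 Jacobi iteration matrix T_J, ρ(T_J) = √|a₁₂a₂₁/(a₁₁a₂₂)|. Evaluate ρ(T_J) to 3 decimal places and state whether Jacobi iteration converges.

a₁₂a₂₁/(a₁₁a₂₂) = (-4)·(6) / ((5)·(4)) = -1.200000
ρ = √|-1.200000| = √1.200000 = 1.095
ρ > 1, so Jacobi diverges

1.095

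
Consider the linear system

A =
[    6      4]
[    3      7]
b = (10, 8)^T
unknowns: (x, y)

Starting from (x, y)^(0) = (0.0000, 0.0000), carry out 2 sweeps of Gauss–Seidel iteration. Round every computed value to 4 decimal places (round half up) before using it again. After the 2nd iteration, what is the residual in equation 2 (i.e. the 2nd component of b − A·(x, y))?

0.0003

Iteration 1:
  x = (10 - (4)·0.0000) / (6) = 1.6667
  y = (8 - (3)·1.6667) / (7) = 0.4286
Iteration 2:
  x = (10 - (4)·0.4286) / (6) = 1.3809
  y = (8 - (3)·1.3809) / (7) = 0.5510
Residual b − A·x = (-0.4894, 0.0003)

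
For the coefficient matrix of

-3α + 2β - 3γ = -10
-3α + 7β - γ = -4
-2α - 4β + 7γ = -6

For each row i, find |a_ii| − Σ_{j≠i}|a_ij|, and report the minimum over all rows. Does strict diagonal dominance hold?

-2

row 1: |-3| − (2+3) = -2
row 2: |7| − (3+1) = 3
row 3: |7| − (2+4) = 1
minimum over rows = -2 → not strictly diagonally dominant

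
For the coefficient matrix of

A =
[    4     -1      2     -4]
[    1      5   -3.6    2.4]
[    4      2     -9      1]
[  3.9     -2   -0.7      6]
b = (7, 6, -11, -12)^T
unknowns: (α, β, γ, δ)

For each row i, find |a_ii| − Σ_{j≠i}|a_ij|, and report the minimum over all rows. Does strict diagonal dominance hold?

row 1: |4| − (1+2+4) = -3
row 2: |5| − (1+3.6+2.4) = -2
row 3: |-9| − (4+2+1) = 2
row 4: |6| − (3.9+2+0.7) = -0.6
minimum over rows = -3 → not strictly diagonally dominant

-3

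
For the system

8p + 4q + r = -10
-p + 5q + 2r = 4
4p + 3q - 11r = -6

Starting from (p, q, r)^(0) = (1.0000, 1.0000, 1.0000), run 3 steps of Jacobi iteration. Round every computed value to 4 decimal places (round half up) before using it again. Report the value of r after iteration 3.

Iteration 1:
  p = (-10 - (4)·1.0000 - (1)·1.0000) / (8) = -1.8750
  q = (4 - (-1)·1.0000 - (2)·1.0000) / (5) = 0.6000
  r = (-6 - (4)·1.0000 - (3)·1.0000) / (-11) = 1.1818
Iteration 2:
  p = (-10 - (4)·0.6000 - (1)·1.1818) / (8) = -1.6977
  q = (4 - (-1)·-1.8750 - (2)·1.1818) / (5) = -0.0477
  r = (-6 - (4)·-1.8750 - (3)·0.6000) / (-11) = 0.0273
Iteration 3:
  p = (-10 - (4)·-0.0477 - (1)·0.0273) / (8) = -1.2296
  q = (4 - (-1)·-1.6977 - (2)·0.0273) / (5) = 0.4495
  r = (-6 - (4)·-1.6977 - (3)·-0.0477) / (-11) = -0.0849

-0.0849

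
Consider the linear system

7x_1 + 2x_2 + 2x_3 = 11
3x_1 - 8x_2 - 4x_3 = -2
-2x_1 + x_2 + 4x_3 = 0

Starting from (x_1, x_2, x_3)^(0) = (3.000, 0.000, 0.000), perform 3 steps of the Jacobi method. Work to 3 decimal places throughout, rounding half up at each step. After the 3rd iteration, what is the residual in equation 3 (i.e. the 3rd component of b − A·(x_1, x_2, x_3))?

1.118

Iteration 1:
  x_1 = (11 - (2)·0.000 - (2)·0.000) / (7) = 1.571
  x_2 = (-2 - (3)·3.000 - (-4)·0.000) / (-8) = 1.375
  x_3 = (0 - (-2)·3.000 - (1)·0.000) / (4) = 1.500
Iteration 2:
  x_1 = (11 - (2)·1.375 - (2)·1.500) / (7) = 0.750
  x_2 = (-2 - (3)·1.571 - (-4)·1.500) / (-8) = 0.089
  x_3 = (0 - (-2)·1.571 - (1)·1.375) / (4) = 0.442
Iteration 3:
  x_1 = (11 - (2)·0.089 - (2)·0.442) / (7) = 1.420
  x_2 = (-2 - (3)·0.750 - (-4)·0.442) / (-8) = 0.310
  x_3 = (0 - (-2)·0.750 - (1)·0.089) / (4) = 0.353
Residual b − A·x = (-0.266, -2.368, 1.118)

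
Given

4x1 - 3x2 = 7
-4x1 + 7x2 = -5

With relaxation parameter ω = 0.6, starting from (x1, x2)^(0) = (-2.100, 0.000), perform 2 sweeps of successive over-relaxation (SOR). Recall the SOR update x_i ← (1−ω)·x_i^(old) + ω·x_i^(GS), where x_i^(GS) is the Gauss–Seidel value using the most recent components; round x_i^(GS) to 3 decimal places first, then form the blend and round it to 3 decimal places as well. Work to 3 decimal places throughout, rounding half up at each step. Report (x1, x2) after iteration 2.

Iteration 1:
  x1: GS value = (7 - (-3)·0.000) / (4) = 1.750;  x1 ← (1−ω)·-2.100 + ω·1.750 = 0.210
  x2: GS value = (-5 - (-4)·0.210) / (7) = -0.594;  x2 ← (1−ω)·0.000 + ω·-0.594 = -0.356
Iteration 2:
  x1: GS value = (7 - (-3)·-0.356) / (4) = 1.483;  x1 ← (1−ω)·0.210 + ω·1.483 = 0.974
  x2: GS value = (-5 - (-4)·0.974) / (7) = -0.158;  x2 ← (1−ω)·-0.356 + ω·-0.158 = -0.237

(0.974, -0.237)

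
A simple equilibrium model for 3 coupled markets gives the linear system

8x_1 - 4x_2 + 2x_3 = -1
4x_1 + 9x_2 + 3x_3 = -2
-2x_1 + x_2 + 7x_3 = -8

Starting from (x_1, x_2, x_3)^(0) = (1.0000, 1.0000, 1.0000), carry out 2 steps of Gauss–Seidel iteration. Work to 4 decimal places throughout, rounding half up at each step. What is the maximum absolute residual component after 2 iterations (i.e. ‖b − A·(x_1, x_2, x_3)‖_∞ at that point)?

3.6300

Iteration 1:
  x_1 = (-1 - (-4)·1.0000 - (2)·1.0000) / (8) = 0.1250
  x_2 = (-2 - (4)·0.1250 - (3)·1.0000) / (9) = -0.6111
  x_3 = (-8 - (-2)·0.1250 - (1)·-0.6111) / (7) = -1.0198
Iteration 2:
  x_1 = (-1 - (-4)·-0.6111 - (2)·-1.0198) / (8) = -0.1756
  x_2 = (-2 - (4)·-0.1756 - (3)·-1.0198) / (9) = 0.1958
  x_3 = (-8 - (-2)·-0.1756 - (1)·0.1958) / (7) = -1.2210
Residual b − A·x = (3.6300, 0.6032, 0.0000); ∞-norm = 3.6300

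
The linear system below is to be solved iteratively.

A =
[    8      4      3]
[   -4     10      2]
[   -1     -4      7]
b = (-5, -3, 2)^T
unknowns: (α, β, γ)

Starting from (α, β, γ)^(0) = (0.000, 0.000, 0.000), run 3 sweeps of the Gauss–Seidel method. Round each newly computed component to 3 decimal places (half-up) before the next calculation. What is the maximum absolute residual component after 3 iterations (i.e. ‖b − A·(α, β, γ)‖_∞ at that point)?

0.489

Iteration 1:
  α = (-5 - (4)·0.000 - (3)·0.000) / (8) = -0.625
  β = (-3 - (-4)·-0.625 - (2)·0.000) / (10) = -0.550
  γ = (2 - (-1)·-0.625 - (-4)·-0.550) / (7) = -0.118
Iteration 2:
  α = (-5 - (4)·-0.550 - (3)·-0.118) / (8) = -0.306
  β = (-3 - (-4)·-0.306 - (2)·-0.118) / (10) = -0.399
  γ = (2 - (-1)·-0.306 - (-4)·-0.399) / (7) = 0.014
Iteration 3:
  α = (-5 - (4)·-0.399 - (3)·0.014) / (8) = -0.431
  β = (-3 - (-4)·-0.431 - (2)·0.014) / (10) = -0.475
  γ = (2 - (-1)·-0.431 - (-4)·-0.475) / (7) = -0.047
Residual b − A·x = (0.489, 0.120, -0.002); ∞-norm = 0.489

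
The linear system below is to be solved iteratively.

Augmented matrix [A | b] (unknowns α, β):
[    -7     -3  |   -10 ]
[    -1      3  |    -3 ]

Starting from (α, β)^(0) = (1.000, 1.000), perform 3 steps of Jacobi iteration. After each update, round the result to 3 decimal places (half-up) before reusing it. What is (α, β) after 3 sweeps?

(1.714, -0.429)

Iteration 1:
  α = (-10 - (-3)·1.000) / (-7) = 1.000
  β = (-3 - (-1)·1.000) / (3) = -0.667
Iteration 2:
  α = (-10 - (-3)·-0.667) / (-7) = 1.714
  β = (-3 - (-1)·1.000) / (3) = -0.667
Iteration 3:
  α = (-10 - (-3)·-0.667) / (-7) = 1.714
  β = (-3 - (-1)·1.714) / (3) = -0.429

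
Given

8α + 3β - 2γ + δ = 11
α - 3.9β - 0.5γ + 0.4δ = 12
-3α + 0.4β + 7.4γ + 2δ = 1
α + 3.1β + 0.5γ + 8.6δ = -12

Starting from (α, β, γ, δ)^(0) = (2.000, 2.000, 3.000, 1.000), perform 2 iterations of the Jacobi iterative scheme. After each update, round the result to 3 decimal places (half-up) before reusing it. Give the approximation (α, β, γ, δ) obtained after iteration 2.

(2.900, -3.088, 1.478, -0.548)

Iteration 1:
  α = (11 - (3)·2.000 - (-2)·3.000 - (1)·1.000) / (8) = 1.250
  β = (12 - (1)·2.000 - (-0.5)·3.000 - (0.4)·1.000) / (-3.9) = -2.846
  γ = (1 - (-3)·2.000 - (0.4)·2.000 - (2)·1.000) / (7.4) = 0.568
  δ = (-12 - (1)·2.000 - (3.1)·2.000 - (0.5)·3.000) / (8.6) = -2.523
Iteration 2:
  α = (11 - (3)·-2.846 - (-2)·0.568 - (1)·-2.523) / (8) = 2.900
  β = (12 - (1)·1.250 - (-0.5)·0.568 - (0.4)·-2.523) / (-3.9) = -3.088
  γ = (1 - (-3)·1.250 - (0.4)·-2.846 - (2)·-2.523) / (7.4) = 1.478
  δ = (-12 - (1)·1.250 - (3.1)·-2.846 - (0.5)·0.568) / (8.6) = -0.548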